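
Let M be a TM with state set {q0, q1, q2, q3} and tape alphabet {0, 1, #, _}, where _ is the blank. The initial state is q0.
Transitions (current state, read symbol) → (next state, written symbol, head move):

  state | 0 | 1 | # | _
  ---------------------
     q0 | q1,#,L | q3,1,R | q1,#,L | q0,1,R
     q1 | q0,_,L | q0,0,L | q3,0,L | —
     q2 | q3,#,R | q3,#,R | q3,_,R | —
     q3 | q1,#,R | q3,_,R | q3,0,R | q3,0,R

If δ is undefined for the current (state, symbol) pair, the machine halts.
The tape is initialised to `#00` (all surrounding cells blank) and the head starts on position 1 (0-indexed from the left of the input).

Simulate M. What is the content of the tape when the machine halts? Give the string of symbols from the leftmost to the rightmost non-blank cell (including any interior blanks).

q0 | __#[0]0   read 0 → write #, move L, go to q1
q1 | __[#]#0   read # → write 0, move L, go to q3
q3 | _[_]0#0   read _ → write 0, move R, go to q3
q3 | _0[0]#0   read 0 → write #, move R, go to q1
q1 | _0#[#]0   read # → write 0, move L, go to q3
q3 | _0[#]00   read # → write 0, move R, go to q3
q3 | _00[0]0   read 0 → write #, move R, go to q1
q1 | _00#[0]   read 0 → write _, move L, go to q0
q0 | _00[#]_   read # → write #, move L, go to q1
q1 | _0[0]#_   read 0 → write _, move L, go to q0
q0 | _[0]_#_   read 0 → write #, move L, go to q1
q1 | [_]#_#_
The non-blank tape span at halt is #_#.

#_#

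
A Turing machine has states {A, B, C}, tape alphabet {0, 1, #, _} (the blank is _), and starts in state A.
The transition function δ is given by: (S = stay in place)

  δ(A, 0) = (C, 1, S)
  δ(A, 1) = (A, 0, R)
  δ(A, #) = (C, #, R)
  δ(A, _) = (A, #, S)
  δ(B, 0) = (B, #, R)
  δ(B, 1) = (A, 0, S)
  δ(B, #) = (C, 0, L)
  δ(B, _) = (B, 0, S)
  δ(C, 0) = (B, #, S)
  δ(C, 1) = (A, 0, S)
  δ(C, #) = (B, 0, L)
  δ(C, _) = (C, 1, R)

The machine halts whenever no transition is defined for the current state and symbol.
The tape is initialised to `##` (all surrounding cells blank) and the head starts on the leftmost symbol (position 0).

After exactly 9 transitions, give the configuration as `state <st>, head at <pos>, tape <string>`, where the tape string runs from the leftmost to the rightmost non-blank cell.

A | _[#]#   read # → write #, move R, go to C
C | _#[#]   read # → write 0, move L, go to B
B | _[#]0   read # → write 0, move L, go to C
C | [_]00   read _ → write 1, move R, go to C
C | 1[0]0   read 0 → write #, move S, go to B
B | 1[#]0   read # → write 0, move L, go to C
C | [1]00   read 1 → write 0, move S, go to A
A | [0]00   read 0 → write 1, move S, go to C
C | [1]00   read 1 → write 0, move S, go to A
A | [0]00
After 9 steps: state A, head at -1, tape 000.

state A, head at -1, tape 000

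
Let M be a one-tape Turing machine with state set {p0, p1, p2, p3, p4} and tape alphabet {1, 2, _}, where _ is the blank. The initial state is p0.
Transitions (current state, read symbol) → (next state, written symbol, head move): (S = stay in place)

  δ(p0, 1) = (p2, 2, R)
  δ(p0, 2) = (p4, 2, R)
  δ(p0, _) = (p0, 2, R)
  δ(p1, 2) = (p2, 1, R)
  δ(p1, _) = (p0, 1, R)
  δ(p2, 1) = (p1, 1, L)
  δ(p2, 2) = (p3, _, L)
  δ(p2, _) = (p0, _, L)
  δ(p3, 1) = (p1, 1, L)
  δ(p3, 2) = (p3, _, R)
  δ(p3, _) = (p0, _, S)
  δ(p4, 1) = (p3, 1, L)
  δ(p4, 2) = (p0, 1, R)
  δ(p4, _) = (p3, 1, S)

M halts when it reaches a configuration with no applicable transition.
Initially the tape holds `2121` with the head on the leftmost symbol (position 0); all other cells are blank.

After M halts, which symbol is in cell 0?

state=p0 head=0 tape=[2]121_   (p0,2)→(p4,2,R)
state=p4 head=1 tape=2[1]21_   (p4,1)→(p3,1,L)
state=p3 head=0 tape=[2]121_   (p3,2)→(p3,_,R)
state=p3 head=1 tape=_[1]21_   (p3,1)→(p1,1,L)
state=p1 head=0 tape=[_]121_   (p1,_)→(p0,1,R)
state=p0 head=1 tape=1[1]21_   (p0,1)→(p2,2,R)
state=p2 head=2 tape=12[2]1_   (p2,2)→(p3,_,L)
state=p3 head=1 tape=1[2]_1_   (p3,2)→(p3,_,R)
state=p3 head=2 tape=1_[_]1_   (p3,_)→(p0,_,S)
state=p0 head=2 tape=1_[_]1_   (p0,_)→(p0,2,R)
state=p0 head=3 tape=1_2[1]_   (p0,1)→(p2,2,R)
state=p2 head=4 tape=1_22[_]   (p2,_)→(p0,_,L)
state=p0 head=3 tape=1_2[2]_   (p0,2)→(p4,2,R)
state=p4 head=4 tape=1_22[_]   (p4,_)→(p3,1,S)
state=p3 head=4 tape=1_22[1]   (p3,1)→(p1,1,L)
state=p1 head=3 tape=1_2[2]1   (p1,2)→(p2,1,R)
state=p2 head=4 tape=1_21[1]   (p2,1)→(p1,1,L)
state=p1 head=3 tape=1_2[1]1
Cell 0 holds 1 when M halts.

1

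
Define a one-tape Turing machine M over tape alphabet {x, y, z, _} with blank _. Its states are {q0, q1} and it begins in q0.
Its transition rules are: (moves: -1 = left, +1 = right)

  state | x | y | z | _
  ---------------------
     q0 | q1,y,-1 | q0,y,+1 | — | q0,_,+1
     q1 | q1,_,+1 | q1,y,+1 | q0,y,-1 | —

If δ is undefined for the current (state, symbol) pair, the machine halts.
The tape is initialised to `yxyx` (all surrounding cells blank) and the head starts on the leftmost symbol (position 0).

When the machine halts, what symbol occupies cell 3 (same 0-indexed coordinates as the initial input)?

state=q0 head=0 tape=[y]xyx_   (q0,y)→(q0,y,+1)
state=q0 head=1 tape=y[x]yx_   (q0,x)→(q1,y,-1)
state=q1 head=0 tape=[y]yyx_   (q1,y)→(q1,y,+1)
state=q1 head=1 tape=y[y]yx_   (q1,y)→(q1,y,+1)
state=q1 head=2 tape=yy[y]x_   (q1,y)→(q1,y,+1)
state=q1 head=3 tape=yyy[x]_   (q1,x)→(q1,_,+1)
state=q1 head=4 tape=yyy_[_]
Cell 3 holds _ when M halts.

_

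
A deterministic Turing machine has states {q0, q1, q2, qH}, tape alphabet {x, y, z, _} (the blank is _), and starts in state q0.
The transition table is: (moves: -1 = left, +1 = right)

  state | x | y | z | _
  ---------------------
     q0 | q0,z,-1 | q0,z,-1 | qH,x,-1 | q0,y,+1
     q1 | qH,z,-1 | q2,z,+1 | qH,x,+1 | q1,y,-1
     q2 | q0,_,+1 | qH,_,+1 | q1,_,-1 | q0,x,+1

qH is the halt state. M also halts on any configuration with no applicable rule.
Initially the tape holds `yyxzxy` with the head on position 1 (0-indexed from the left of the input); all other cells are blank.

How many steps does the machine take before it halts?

4

state=q0 head=1 tape=_y[y]xzxy   (q0,y)→(q0,z,-1)
state=q0 head=0 tape=_[y]zxzxy   (q0,y)→(q0,z,-1)
state=q0 head=-1 tape=[_]zzxzxy   (q0,_)→(q0,y,+1)
state=q0 head=0 tape=y[z]zxzxy   (q0,z)→(qH,x,-1)
state=qH head=-1 tape=[y]xzxzxy
M halts after 4 transitions.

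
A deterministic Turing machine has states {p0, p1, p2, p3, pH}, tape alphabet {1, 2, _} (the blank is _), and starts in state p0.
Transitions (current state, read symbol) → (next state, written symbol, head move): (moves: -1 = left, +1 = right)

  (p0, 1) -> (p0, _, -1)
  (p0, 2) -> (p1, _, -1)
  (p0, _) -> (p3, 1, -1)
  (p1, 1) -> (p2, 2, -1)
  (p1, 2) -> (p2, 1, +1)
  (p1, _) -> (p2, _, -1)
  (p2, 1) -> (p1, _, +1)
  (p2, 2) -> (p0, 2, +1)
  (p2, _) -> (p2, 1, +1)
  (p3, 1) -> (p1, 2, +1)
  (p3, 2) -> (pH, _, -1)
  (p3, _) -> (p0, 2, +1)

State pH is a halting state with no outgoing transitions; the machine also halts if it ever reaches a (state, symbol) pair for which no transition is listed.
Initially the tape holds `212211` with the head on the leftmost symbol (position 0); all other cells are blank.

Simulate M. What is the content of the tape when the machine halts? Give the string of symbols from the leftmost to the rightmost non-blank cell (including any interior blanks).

state=p0 head=0 tape=__[2]12211   (p0,2)→(p1,_,-1)
state=p1 head=-1 tape=_[_]_12211   (p1,_)→(p2,_,-1)
state=p2 head=-2 tape=[_]__12211   (p2,_)→(p2,1,+1)
state=p2 head=-1 tape=1[_]_12211   (p2,_)→(p2,1,+1)
state=p2 head=0 tape=11[_]12211   (p2,_)→(p2,1,+1)
state=p2 head=1 tape=111[1]2211   (p2,1)→(p1,_,+1)
state=p1 head=2 tape=111_[2]211   (p1,2)→(p2,1,+1)
state=p2 head=3 tape=111_1[2]11   (p2,2)→(p0,2,+1)
state=p0 head=4 tape=111_12[1]1   (p0,1)→(p0,_,-1)
state=p0 head=3 tape=111_1[2]_1   (p0,2)→(p1,_,-1)
state=p1 head=2 tape=111_[1]__1   (p1,1)→(p2,2,-1)
state=p2 head=1 tape=111[_]2__1   (p2,_)→(p2,1,+1)
state=p2 head=2 tape=1111[2]__1   (p2,2)→(p0,2,+1)
state=p0 head=3 tape=11112[_]_1   (p0,_)→(p3,1,-1)
state=p3 head=2 tape=1111[2]1_1   (p3,2)→(pH,_,-1)
state=pH head=1 tape=111[1]_1_1
The non-blank tape span at halt is 1111_1_1.

1111_1_1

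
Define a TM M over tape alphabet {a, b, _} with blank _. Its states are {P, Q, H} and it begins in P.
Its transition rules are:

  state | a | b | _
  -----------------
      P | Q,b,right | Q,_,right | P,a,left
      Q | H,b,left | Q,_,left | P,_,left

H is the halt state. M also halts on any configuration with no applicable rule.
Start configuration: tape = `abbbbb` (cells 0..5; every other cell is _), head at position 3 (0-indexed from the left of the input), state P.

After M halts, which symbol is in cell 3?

_

P | abb[b]bb   read b → write _, move right, go to Q
Q | abb_[b]b   read b → write _, move left, go to Q
Q | abb[_]_b   read _ → write _, move left, go to P
P | ab[b]__b   read b → write _, move right, go to Q
Q | ab_[_]_b   read _ → write _, move left, go to P
P | ab[_]__b   read _ → write a, move left, go to P
P | a[b]a__b   read b → write _, move right, go to Q
Q | a_[a]__b   read a → write b, move left, go to H
H | a[_]b__b
Cell 3 holds _ when M halts.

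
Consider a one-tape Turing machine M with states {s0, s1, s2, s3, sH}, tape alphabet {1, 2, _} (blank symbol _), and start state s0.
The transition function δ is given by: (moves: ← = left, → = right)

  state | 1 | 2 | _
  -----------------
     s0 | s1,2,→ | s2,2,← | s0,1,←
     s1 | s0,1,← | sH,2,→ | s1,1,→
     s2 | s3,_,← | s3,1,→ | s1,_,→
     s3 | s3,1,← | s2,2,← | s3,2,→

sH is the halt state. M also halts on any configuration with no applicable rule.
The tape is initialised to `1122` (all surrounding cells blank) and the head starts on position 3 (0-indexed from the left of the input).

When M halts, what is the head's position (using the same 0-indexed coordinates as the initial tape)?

s0 | __112[2]   read 2 → write 2, move ←, go to s2
s2 | __11[2]2   read 2 → write 1, move →, go to s3
s3 | __111[2]   read 2 → write 2, move ←, go to s2
s2 | __11[1]2   read 1 → write _, move ←, go to s3
s3 | __1[1]_2   read 1 → write 1, move ←, go to s3
s3 | __[1]1_2   read 1 → write 1, move ←, go to s3
s3 | _[_]11_2   read _ → write 2, move →, go to s3
s3 | _2[1]1_2   read 1 → write 1, move ←, go to s3
s3 | _[2]11_2   read 2 → write 2, move ←, go to s2
s2 | [_]211_2   read _ → write _, move →, go to s1
s1 | _[2]11_2   read 2 → write 2, move →, go to sH
sH | _2[1]1_2
At halt the head is at cell 0.

0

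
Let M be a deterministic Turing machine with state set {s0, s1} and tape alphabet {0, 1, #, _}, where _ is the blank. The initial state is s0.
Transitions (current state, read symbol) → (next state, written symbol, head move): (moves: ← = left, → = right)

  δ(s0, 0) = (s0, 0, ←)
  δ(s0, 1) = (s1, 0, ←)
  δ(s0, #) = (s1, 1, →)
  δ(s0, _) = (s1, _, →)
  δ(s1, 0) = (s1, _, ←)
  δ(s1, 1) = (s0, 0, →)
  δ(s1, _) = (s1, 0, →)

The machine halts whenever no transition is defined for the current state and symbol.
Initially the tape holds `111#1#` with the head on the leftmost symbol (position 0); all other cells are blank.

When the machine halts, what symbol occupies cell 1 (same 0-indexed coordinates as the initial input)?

state=s0 head=0 tape=____[1]11#1#   (s0,1)→(s1,0,←)
state=s1 head=-1 tape=___[_]011#1#   (s1,_)→(s1,0,→)
state=s1 head=0 tape=___0[0]11#1#   (s1,0)→(s1,_,←)
state=s1 head=-1 tape=___[0]_11#1#   (s1,0)→(s1,_,←)
state=s1 head=-2 tape=__[_]__11#1#   (s1,_)→(s1,0,→)
state=s1 head=-1 tape=__0[_]_11#1#   (s1,_)→(s1,0,→)
state=s1 head=0 tape=__00[_]11#1#   (s1,_)→(s1,0,→)
state=s1 head=1 tape=__000[1]1#1#   (s1,1)→(s0,0,→)
state=s0 head=2 tape=__0000[1]#1#   (s0,1)→(s1,0,←)
state=s1 head=1 tape=__000[0]0#1#   (s1,0)→(s1,_,←)
state=s1 head=0 tape=__00[0]_0#1#   (s1,0)→(s1,_,←)
state=s1 head=-1 tape=__0[0]__0#1#   (s1,0)→(s1,_,←)
state=s1 head=-2 tape=__[0]___0#1#   (s1,0)→(s1,_,←)
state=s1 head=-3 tape=_[_]____0#1#   (s1,_)→(s1,0,→)
state=s1 head=-2 tape=_0[_]___0#1#   (s1,_)→(s1,0,→)
state=s1 head=-1 tape=_00[_]__0#1#   (s1,_)→(s1,0,→)
state=s1 head=0 tape=_000[_]_0#1#   (s1,_)→(s1,0,→)
state=s1 head=1 tape=_0000[_]0#1#   (s1,_)→(s1,0,→)
state=s1 head=2 tape=_00000[0]#1#   (s1,0)→(s1,_,←)
state=s1 head=1 tape=_0000[0]_#1#   (s1,0)→(s1,_,←)
state=s1 head=0 tape=_000[0]__#1#   (s1,0)→(s1,_,←)
state=s1 head=-1 tape=_00[0]___#1#   (s1,0)→(s1,_,←)
state=s1 head=-2 tape=_0[0]____#1#   (s1,0)→(s1,_,←)
state=s1 head=-3 tape=_[0]_____#1#   (s1,0)→(s1,_,←)
state=s1 head=-4 tape=[_]______#1#   (s1,_)→(s1,0,→)
state=s1 head=-3 tape=0[_]_____#1#   (s1,_)→(s1,0,→)
state=s1 head=-2 tape=00[_]____#1#   (s1,_)→(s1,0,→)
state=s1 head=-1 tape=000[_]___#1#   (s1,_)→(s1,0,→)
state=s1 head=0 tape=0000[_]__#1#   (s1,_)→(s1,0,→)
state=s1 head=1 tape=00000[_]_#1#   (s1,_)→(s1,0,→)
state=s1 head=2 tape=000000[_]#1#   (s1,_)→(s1,0,→)
state=s1 head=3 tape=0000000[#]1#
Cell 1 holds 0 when M halts.

0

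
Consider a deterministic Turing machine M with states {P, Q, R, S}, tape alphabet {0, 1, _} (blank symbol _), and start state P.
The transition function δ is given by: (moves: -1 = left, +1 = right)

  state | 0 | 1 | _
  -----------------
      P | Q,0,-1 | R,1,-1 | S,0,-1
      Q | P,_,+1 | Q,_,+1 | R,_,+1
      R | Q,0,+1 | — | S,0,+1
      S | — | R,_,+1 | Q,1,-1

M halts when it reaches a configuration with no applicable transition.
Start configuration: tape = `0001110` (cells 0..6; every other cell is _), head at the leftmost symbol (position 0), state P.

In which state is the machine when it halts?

R

P | _[0]001110_   read 0 → write 0, move -1, go to Q
Q | [_]0001110_   read _ → write _, move +1, go to R
R | _[0]001110_   read 0 → write 0, move +1, go to Q
Q | _0[0]01110_   read 0 → write _, move +1, go to P
P | _0_[0]1110_   read 0 → write 0, move -1, go to Q
Q | _0[_]01110_   read _ → write _, move +1, go to R
R | _0_[0]1110_   read 0 → write 0, move +1, go to Q
Q | _0_0[1]110_   read 1 → write _, move +1, go to Q
Q | _0_0_[1]10_   read 1 → write _, move +1, go to Q
Q | _0_0__[1]0_   read 1 → write _, move +1, go to Q
Q | _0_0___[0]_   read 0 → write _, move +1, go to P
P | _0_0____[_]   read _ → write 0, move -1, go to S
S | _0_0___[_]0   read _ → write 1, move -1, go to Q
Q | _0_0__[_]10   read _ → write _, move +1, go to R
R | _0_0___[1]0
No transition is defined for (R, 1); M halts in state R.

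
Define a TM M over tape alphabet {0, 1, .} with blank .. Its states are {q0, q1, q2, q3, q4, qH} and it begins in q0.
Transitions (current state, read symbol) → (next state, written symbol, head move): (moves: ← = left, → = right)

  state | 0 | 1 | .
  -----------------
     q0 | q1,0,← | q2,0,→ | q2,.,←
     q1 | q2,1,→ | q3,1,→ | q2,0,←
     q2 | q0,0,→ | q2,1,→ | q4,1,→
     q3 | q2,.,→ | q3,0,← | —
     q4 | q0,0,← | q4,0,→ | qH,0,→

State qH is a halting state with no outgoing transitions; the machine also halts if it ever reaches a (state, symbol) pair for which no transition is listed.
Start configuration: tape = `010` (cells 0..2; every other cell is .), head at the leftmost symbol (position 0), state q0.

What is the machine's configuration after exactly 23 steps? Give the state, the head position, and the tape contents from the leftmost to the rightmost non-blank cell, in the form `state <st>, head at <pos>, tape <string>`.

state q0, head at 3, tape 01000

state=q0 head=0 tape=..[0]10.   (q0,0)→(q1,0,←)
state=q1 head=-1 tape=.[.]010.   (q1,.)→(q2,0,←)
state=q2 head=-2 tape=[.]0010.   (q2,.)→(q4,1,→)
state=q4 head=-1 tape=1[0]010.   (q4,0)→(q0,0,←)
state=q0 head=-2 tape=[1]0010.   (q0,1)→(q2,0,→)
state=q2 head=-1 tape=0[0]010.   (q2,0)→(q0,0,→)
state=q0 head=0 tape=00[0]10.   (q0,0)→(q1,0,←)
state=q1 head=-1 tape=0[0]010.   (q1,0)→(q2,1,→)
state=q2 head=0 tape=01[0]10.   (q2,0)→(q0,0,→)
state=q0 head=1 tape=010[1]0.   (q0,1)→(q2,0,→)
state=q2 head=2 tape=0100[0].   (q2,0)→(q0,0,→)
state=q0 head=3 tape=01000[.]   (q0,.)→(q2,.,←)
state=q2 head=2 tape=0100[0].   (q2,0)→(q0,0,→)
state=q0 head=3 tape=01000[.]   (q0,.)→(q2,.,←)
state=q2 head=2 tape=0100[0].   (q2,0)→(q0,0,→)
state=q0 head=3 tape=01000[.]   (q0,.)→(q2,.,←)
state=q2 head=2 tape=0100[0].   (q2,0)→(q0,0,→)
state=q0 head=3 tape=01000[.]   (q0,.)→(q2,.,←)
state=q2 head=2 tape=0100[0].   (q2,0)→(q0,0,→)
state=q0 head=3 tape=01000[.]   (q0,.)→(q2,.,←)
state=q2 head=2 tape=0100[0].   (q2,0)→(q0,0,→)
state=q0 head=3 tape=01000[.]   (q0,.)→(q2,.,←)
state=q2 head=2 tape=0100[0].   (q2,0)→(q0,0,→)
state=q0 head=3 tape=01000[.]
After 23 steps: state q0, head at 3, tape 01000.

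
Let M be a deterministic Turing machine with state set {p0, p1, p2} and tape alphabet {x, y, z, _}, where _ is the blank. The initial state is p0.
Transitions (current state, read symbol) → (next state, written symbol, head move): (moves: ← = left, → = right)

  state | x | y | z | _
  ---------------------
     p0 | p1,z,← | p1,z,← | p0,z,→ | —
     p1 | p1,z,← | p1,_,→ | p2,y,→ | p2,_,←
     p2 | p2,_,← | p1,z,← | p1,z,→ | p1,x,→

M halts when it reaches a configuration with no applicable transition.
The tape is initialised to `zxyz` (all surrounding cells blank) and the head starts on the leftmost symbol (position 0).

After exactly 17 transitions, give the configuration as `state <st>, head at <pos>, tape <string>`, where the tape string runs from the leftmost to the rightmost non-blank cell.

state p2, head at 1, tape yz_z

p0 | [z]xyz__   read z → write z, move →, go to p0
p0 | z[x]yz__   read x → write z, move ←, go to p1
p1 | [z]zyz__   read z → write y, move →, go to p2
p2 | y[z]yz__   read z → write z, move →, go to p1
p1 | yz[y]z__   read y → write _, move →, go to p1
p1 | yz_[z]__   read z → write y, move →, go to p2
p2 | yz_y[_]_   read _ → write x, move →, go to p1
p1 | yz_yx[_]   read _ → write _, move ←, go to p2
p2 | yz_y[x]_   read x → write _, move ←, go to p2
p2 | yz_[y]__   read y → write z, move ←, go to p1
p1 | yz[_]z__   read _ → write _, move ←, go to p2
p2 | y[z]_z__   read z → write z, move →, go to p1
p1 | yz[_]z__   read _ → write _, move ←, go to p2
p2 | y[z]_z__   read z → write z, move →, go to p1
p1 | yz[_]z__   read _ → write _, move ←, go to p2
p2 | y[z]_z__   read z → write z, move →, go to p1
p1 | yz[_]z__   read _ → write _, move ←, go to p2
p2 | y[z]_z__
After 17 steps: state p2, head at 1, tape yz_z.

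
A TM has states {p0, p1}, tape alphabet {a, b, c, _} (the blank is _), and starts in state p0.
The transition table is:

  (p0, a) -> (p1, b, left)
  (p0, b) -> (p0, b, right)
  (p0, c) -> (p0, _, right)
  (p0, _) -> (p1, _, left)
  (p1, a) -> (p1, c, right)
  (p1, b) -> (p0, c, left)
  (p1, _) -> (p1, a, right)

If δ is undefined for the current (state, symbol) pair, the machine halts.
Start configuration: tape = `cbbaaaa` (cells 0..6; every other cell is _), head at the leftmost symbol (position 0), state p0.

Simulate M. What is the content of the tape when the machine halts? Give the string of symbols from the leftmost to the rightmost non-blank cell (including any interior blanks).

p0 | _[c]bbaaaa   read c → write _, move right, go to p0
p0 | __[b]baaaa   read b → write b, move right, go to p0
p0 | __b[b]aaaa   read b → write b, move right, go to p0
p0 | __bb[a]aaa   read a → write b, move left, go to p1
p1 | __b[b]baaa   read b → write c, move left, go to p0
p0 | __[b]cbaaa   read b → write b, move right, go to p0
p0 | __b[c]baaa   read c → write _, move right, go to p0
p0 | __b_[b]aaa   read b → write b, move right, go to p0
p0 | __b_b[a]aa   read a → write b, move left, go to p1
p1 | __b_[b]baa   read b → write c, move left, go to p0
p0 | __b[_]cbaa   read _ → write _, move left, go to p1
p1 | __[b]_cbaa   read b → write c, move left, go to p0
p0 | _[_]c_cbaa   read _ → write _, move left, go to p1
p1 | [_]_c_cbaa   read _ → write a, move right, go to p1
p1 | a[_]c_cbaa   read _ → write a, move right, go to p1
p1 | aa[c]_cbaa
The non-blank tape span at halt is aac_cbaa.

aac_cbaa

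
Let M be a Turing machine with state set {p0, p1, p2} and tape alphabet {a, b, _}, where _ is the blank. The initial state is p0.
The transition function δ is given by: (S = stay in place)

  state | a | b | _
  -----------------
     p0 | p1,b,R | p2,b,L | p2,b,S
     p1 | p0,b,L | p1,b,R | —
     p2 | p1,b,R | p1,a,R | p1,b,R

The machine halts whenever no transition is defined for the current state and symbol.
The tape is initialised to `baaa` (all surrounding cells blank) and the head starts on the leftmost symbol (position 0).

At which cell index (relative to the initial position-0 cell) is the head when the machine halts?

4

state=p0 head=0 tape=_[b]aaa_   (p0,b)→(p2,b,L)
state=p2 head=-1 tape=[_]baaa_   (p2,_)→(p1,b,R)
state=p1 head=0 tape=b[b]aaa_   (p1,b)→(p1,b,R)
state=p1 head=1 tape=bb[a]aa_   (p1,a)→(p0,b,L)
state=p0 head=0 tape=b[b]baa_   (p0,b)→(p2,b,L)
state=p2 head=-1 tape=[b]bbaa_   (p2,b)→(p1,a,R)
state=p1 head=0 tape=a[b]baa_   (p1,b)→(p1,b,R)
state=p1 head=1 tape=ab[b]aa_   (p1,b)→(p1,b,R)
state=p1 head=2 tape=abb[a]a_   (p1,a)→(p0,b,L)
state=p0 head=1 tape=ab[b]ba_   (p0,b)→(p2,b,L)
state=p2 head=0 tape=a[b]bba_   (p2,b)→(p1,a,R)
state=p1 head=1 tape=aa[b]ba_   (p1,b)→(p1,b,R)
state=p1 head=2 tape=aab[b]a_   (p1,b)→(p1,b,R)
state=p1 head=3 tape=aabb[a]_   (p1,a)→(p0,b,L)
state=p0 head=2 tape=aab[b]b_   (p0,b)→(p2,b,L)
state=p2 head=1 tape=aa[b]bb_   (p2,b)→(p1,a,R)
state=p1 head=2 tape=aaa[b]b_   (p1,b)→(p1,b,R)
state=p1 head=3 tape=aaab[b]_   (p1,b)→(p1,b,R)
state=p1 head=4 tape=aaabb[_]
At halt the head is at cell 4.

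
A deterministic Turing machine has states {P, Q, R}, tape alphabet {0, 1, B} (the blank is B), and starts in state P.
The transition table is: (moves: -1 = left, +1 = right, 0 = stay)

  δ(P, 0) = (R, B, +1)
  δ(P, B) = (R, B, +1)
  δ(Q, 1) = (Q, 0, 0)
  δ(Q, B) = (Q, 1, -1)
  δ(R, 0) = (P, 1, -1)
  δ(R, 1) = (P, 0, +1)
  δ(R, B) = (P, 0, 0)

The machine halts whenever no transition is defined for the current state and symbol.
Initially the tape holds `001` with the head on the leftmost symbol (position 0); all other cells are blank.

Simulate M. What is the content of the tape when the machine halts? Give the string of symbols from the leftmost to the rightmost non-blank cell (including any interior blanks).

state=P head=0 tape=[0]01   (P,0)→(R,B,+1)
state=R head=1 tape=B[0]1   (R,0)→(P,1,-1)
state=P head=0 tape=[B]11   (P,B)→(R,B,+1)
state=R head=1 tape=B[1]1   (R,1)→(P,0,+1)
state=P head=2 tape=B0[1]
The non-blank tape span at halt is 01.

01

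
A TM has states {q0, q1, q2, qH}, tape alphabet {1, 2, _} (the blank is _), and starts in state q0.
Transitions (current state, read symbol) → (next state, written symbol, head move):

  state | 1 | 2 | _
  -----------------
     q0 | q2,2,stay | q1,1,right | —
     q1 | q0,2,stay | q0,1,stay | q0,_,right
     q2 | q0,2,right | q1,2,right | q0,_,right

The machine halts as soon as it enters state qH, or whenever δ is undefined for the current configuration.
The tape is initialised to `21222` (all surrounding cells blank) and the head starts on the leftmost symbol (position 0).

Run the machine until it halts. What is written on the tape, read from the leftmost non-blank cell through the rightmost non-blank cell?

q0 | [2]1222__   read 2 → write 1, move right, go to q1
q1 | 1[1]222__   read 1 → write 2, move stay, go to q0
q0 | 1[2]222__   read 2 → write 1, move right, go to q1
q1 | 11[2]22__   read 2 → write 1, move stay, go to q0
q0 | 11[1]22__   read 1 → write 2, move stay, go to q2
q2 | 11[2]22__   read 2 → write 2, move right, go to q1
q1 | 112[2]2__   read 2 → write 1, move stay, go to q0
q0 | 112[1]2__   read 1 → write 2, move stay, go to q2
q2 | 112[2]2__   read 2 → write 2, move right, go to q1
q1 | 1122[2]__   read 2 → write 1, move stay, go to q0
q0 | 1122[1]__   read 1 → write 2, move stay, go to q2
q2 | 1122[2]__   read 2 → write 2, move right, go to q1
q1 | 11222[_]_   read _ → write _, move right, go to q0
q0 | 11222_[_]
The non-blank tape span at halt is 11222.

11222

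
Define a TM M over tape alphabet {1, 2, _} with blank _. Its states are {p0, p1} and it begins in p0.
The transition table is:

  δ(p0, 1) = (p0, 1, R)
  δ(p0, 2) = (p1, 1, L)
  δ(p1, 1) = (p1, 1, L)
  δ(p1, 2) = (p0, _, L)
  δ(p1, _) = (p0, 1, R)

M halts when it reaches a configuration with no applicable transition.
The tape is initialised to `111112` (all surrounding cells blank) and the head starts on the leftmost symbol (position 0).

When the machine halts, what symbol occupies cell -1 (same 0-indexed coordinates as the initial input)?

state=p0 head=0 tape=_[1]11112_   (p0,1)→(p0,1,R)
state=p0 head=1 tape=_1[1]1112_   (p0,1)→(p0,1,R)
state=p0 head=2 tape=_11[1]112_   (p0,1)→(p0,1,R)
state=p0 head=3 tape=_111[1]12_   (p0,1)→(p0,1,R)
state=p0 head=4 tape=_1111[1]2_   (p0,1)→(p0,1,R)
state=p0 head=5 tape=_11111[2]_   (p0,2)→(p1,1,L)
state=p1 head=4 tape=_1111[1]1_   (p1,1)→(p1,1,L)
state=p1 head=3 tape=_111[1]11_   (p1,1)→(p1,1,L)
state=p1 head=2 tape=_11[1]111_   (p1,1)→(p1,1,L)
state=p1 head=1 tape=_1[1]1111_   (p1,1)→(p1,1,L)
state=p1 head=0 tape=_[1]11111_   (p1,1)→(p1,1,L)
state=p1 head=-1 tape=[_]111111_   (p1,_)→(p0,1,R)
state=p0 head=0 tape=1[1]11111_   (p0,1)→(p0,1,R)
state=p0 head=1 tape=11[1]1111_   (p0,1)→(p0,1,R)
state=p0 head=2 tape=111[1]111_   (p0,1)→(p0,1,R)
state=p0 head=3 tape=1111[1]11_   (p0,1)→(p0,1,R)
state=p0 head=4 tape=11111[1]1_   (p0,1)→(p0,1,R)
state=p0 head=5 tape=111111[1]_   (p0,1)→(p0,1,R)
state=p0 head=6 tape=1111111[_]
Cell -1 holds 1 when M halts.

1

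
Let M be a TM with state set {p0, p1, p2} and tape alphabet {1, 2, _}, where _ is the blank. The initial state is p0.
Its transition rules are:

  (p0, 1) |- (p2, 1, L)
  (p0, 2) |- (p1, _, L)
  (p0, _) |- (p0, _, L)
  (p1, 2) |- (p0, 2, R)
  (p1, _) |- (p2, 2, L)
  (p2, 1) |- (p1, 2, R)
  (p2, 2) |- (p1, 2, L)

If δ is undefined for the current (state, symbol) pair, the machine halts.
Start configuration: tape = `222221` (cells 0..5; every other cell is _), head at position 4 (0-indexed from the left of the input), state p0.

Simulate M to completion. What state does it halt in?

p2

p0 | __2222[2]1   read 2 → write _, move L, go to p1
p1 | __222[2]_1   read 2 → write 2, move R, go to p0
p0 | __2222[_]1   read _ → write _, move L, go to p0
p0 | __222[2]_1   read 2 → write _, move L, go to p1
p1 | __22[2]__1   read 2 → write 2, move R, go to p0
p0 | __222[_]_1   read _ → write _, move L, go to p0
p0 | __22[2]__1   read 2 → write _, move L, go to p1
p1 | __2[2]___1   read 2 → write 2, move R, go to p0
p0 | __22[_]__1   read _ → write _, move L, go to p0
p0 | __2[2]___1   read 2 → write _, move L, go to p1
p1 | __[2]____1   read 2 → write 2, move R, go to p0
p0 | __2[_]___1   read _ → write _, move L, go to p0
p0 | __[2]____1   read 2 → write _, move L, go to p1
p1 | _[_]_____1   read _ → write 2, move L, go to p2
p2 | [_]2_____1
No transition is defined for (p2, _); M halts in state p2.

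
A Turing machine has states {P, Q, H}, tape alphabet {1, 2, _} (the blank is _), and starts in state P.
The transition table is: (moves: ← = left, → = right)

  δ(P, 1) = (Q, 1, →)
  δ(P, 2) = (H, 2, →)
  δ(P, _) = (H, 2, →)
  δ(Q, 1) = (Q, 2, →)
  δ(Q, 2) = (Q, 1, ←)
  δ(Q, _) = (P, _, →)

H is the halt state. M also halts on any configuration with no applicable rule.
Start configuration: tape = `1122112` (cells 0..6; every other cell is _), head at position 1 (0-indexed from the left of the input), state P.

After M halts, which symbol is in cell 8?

2

P | _1[1]22112___   read 1 → write 1, move →, go to Q
Q | _11[2]2112___   read 2 → write 1, move ←, go to Q
Q | _1[1]12112___   read 1 → write 2, move →, go to Q
Q | _12[1]2112___   read 1 → write 2, move →, go to Q
Q | _122[2]112___   read 2 → write 1, move ←, go to Q
Q | _12[2]1112___   read 2 → write 1, move ←, go to Q
Q | _1[2]11112___   read 2 → write 1, move ←, go to Q
Q | _[1]111112___   read 1 → write 2, move →, go to Q
Q | _2[1]11112___   read 1 → write 2, move →, go to Q
Q | _22[1]1112___   read 1 → write 2, move →, go to Q
Q | _222[1]112___   read 1 → write 2, move →, go to Q
Q | _2222[1]12___   read 1 → write 2, move →, go to Q
Q | _22222[1]2___   read 1 → write 2, move →, go to Q
Q | _222222[2]___   read 2 → write 1, move ←, go to Q
Q | _22222[2]1___   read 2 → write 1, move ←, go to Q
Q | _2222[2]11___   read 2 → write 1, move ←, go to Q
Q | _222[2]111___   read 2 → write 1, move ←, go to Q
Q | _22[2]1111___   read 2 → write 1, move ←, go to Q
Q | _2[2]11111___   read 2 → write 1, move ←, go to Q
Q | _[2]111111___   read 2 → write 1, move ←, go to Q
Q | [_]1111111___   read _ → write _, move →, go to P
P | _[1]111111___   read 1 → write 1, move →, go to Q
Q | _1[1]11111___   read 1 → write 2, move →, go to Q
Q | _12[1]1111___   read 1 → write 2, move →, go to Q
Q | _122[1]111___   read 1 → write 2, move →, go to Q
Q | _1222[1]11___   read 1 → write 2, move →, go to Q
Q | _12222[1]1___   read 1 → write 2, move →, go to Q
Q | _122222[1]___   read 1 → write 2, move →, go to Q
Q | _1222222[_]__   read _ → write _, move →, go to P
P | _1222222_[_]_   read _ → write 2, move →, go to H
H | _1222222_2[_]
Cell 8 holds 2 when M halts.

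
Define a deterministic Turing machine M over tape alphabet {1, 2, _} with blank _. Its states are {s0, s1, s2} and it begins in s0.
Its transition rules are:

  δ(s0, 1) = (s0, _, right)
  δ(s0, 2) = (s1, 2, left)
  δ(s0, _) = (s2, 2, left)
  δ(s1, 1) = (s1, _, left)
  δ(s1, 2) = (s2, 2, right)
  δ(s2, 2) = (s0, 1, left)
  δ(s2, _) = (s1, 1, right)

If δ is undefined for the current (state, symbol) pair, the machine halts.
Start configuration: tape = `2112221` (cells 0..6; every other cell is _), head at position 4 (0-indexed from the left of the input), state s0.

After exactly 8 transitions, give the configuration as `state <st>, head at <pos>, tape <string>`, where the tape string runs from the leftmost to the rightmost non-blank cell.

s0 | 2112[2]21   read 2 → write 2, move left, go to s1
s1 | 211[2]221   read 2 → write 2, move right, go to s2
s2 | 2112[2]21   read 2 → write 1, move left, go to s0
s0 | 211[2]121   read 2 → write 2, move left, go to s1
s1 | 21[1]2121   read 1 → write _, move left, go to s1
s1 | 2[1]_2121   read 1 → write _, move left, go to s1
s1 | [2]__2121   read 2 → write 2, move right, go to s2
s2 | 2[_]_2121   read _ → write 1, move right, go to s1
s1 | 21[_]2121
After 8 steps: state s1, head at 2, tape 21_2121.

state s1, head at 2, tape 21_2121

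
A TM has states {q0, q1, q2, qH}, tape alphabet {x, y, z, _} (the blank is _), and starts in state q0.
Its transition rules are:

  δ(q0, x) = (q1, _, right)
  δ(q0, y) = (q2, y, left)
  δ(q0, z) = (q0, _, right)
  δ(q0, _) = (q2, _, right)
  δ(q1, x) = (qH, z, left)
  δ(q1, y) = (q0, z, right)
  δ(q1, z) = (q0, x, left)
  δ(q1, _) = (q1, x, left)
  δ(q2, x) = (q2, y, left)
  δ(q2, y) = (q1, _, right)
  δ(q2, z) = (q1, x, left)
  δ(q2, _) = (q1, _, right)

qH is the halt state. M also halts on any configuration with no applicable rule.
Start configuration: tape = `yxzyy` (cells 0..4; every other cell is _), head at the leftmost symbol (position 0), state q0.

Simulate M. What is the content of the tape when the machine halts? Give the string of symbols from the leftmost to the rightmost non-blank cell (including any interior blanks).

z_zyy

state=q0 head=0 tape=_[y]xzyy   (q0,y)→(q2,y,left)
state=q2 head=-1 tape=[_]yxzyy   (q2,_)→(q1,_,right)
state=q1 head=0 tape=_[y]xzyy   (q1,y)→(q0,z,right)
state=q0 head=1 tape=_z[x]zyy   (q0,x)→(q1,_,right)
state=q1 head=2 tape=_z_[z]yy   (q1,z)→(q0,x,left)
state=q0 head=1 tape=_z[_]xyy   (q0,_)→(q2,_,right)
state=q2 head=2 tape=_z_[x]yy   (q2,x)→(q2,y,left)
state=q2 head=1 tape=_z[_]yyy   (q2,_)→(q1,_,right)
state=q1 head=2 tape=_z_[y]yy   (q1,y)→(q0,z,right)
state=q0 head=3 tape=_z_z[y]y   (q0,y)→(q2,y,left)
state=q2 head=2 tape=_z_[z]yy   (q2,z)→(q1,x,left)
state=q1 head=1 tape=_z[_]xyy   (q1,_)→(q1,x,left)
state=q1 head=0 tape=_[z]xxyy   (q1,z)→(q0,x,left)
state=q0 head=-1 tape=[_]xxxyy   (q0,_)→(q2,_,right)
state=q2 head=0 tape=_[x]xxyy   (q2,x)→(q2,y,left)
state=q2 head=-1 tape=[_]yxxyy   (q2,_)→(q1,_,right)
state=q1 head=0 tape=_[y]xxyy   (q1,y)→(q0,z,right)
state=q0 head=1 tape=_z[x]xyy   (q0,x)→(q1,_,right)
state=q1 head=2 tape=_z_[x]yy   (q1,x)→(qH,z,left)
state=qH head=1 tape=_z[_]zyy
The non-blank tape span at halt is z_zyy.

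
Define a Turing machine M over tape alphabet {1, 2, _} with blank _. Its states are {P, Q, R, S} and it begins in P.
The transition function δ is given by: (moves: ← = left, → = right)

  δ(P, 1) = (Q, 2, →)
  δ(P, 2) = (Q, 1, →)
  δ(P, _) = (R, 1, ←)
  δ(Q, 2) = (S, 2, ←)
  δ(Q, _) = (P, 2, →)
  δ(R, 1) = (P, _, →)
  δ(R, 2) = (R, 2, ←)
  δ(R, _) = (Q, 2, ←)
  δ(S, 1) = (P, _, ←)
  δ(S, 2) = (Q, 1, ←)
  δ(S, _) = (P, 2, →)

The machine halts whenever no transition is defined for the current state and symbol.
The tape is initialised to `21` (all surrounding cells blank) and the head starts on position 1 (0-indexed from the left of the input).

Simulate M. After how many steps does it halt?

state=P head=1 tape=__2[1]__   (P,1)→(Q,2,→)
state=Q head=2 tape=__22[_]_   (Q,_)→(P,2,→)
state=P head=3 tape=__222[_]   (P,_)→(R,1,←)
state=R head=2 tape=__22[2]1   (R,2)→(R,2,←)
state=R head=1 tape=__2[2]21   (R,2)→(R,2,←)
state=R head=0 tape=__[2]221   (R,2)→(R,2,←)
state=R head=-1 tape=_[_]2221   (R,_)→(Q,2,←)
state=Q head=-2 tape=[_]22221   (Q,_)→(P,2,→)
state=P head=-1 tape=2[2]2221   (P,2)→(Q,1,→)
state=Q head=0 tape=21[2]221   (Q,2)→(S,2,←)
state=S head=-1 tape=2[1]2221   (S,1)→(P,_,←)
state=P head=-2 tape=[2]_2221   (P,2)→(Q,1,→)
state=Q head=-1 tape=1[_]2221   (Q,_)→(P,2,→)
state=P head=0 tape=12[2]221   (P,2)→(Q,1,→)
state=Q head=1 tape=121[2]21   (Q,2)→(S,2,←)
state=S head=0 tape=12[1]221   (S,1)→(P,_,←)
state=P head=-1 tape=1[2]_221   (P,2)→(Q,1,→)
state=Q head=0 tape=11[_]221   (Q,_)→(P,2,→)
state=P head=1 tape=112[2]21   (P,2)→(Q,1,→)
state=Q head=2 tape=1121[2]1   (Q,2)→(S,2,←)
state=S head=1 tape=112[1]21   (S,1)→(P,_,←)
state=P head=0 tape=11[2]_21   (P,2)→(Q,1,→)
state=Q head=1 tape=111[_]21   (Q,_)→(P,2,→)
state=P head=2 tape=1112[2]1   (P,2)→(Q,1,→)
state=Q head=3 tape=11121[1]
M halts after 24 transitions.

24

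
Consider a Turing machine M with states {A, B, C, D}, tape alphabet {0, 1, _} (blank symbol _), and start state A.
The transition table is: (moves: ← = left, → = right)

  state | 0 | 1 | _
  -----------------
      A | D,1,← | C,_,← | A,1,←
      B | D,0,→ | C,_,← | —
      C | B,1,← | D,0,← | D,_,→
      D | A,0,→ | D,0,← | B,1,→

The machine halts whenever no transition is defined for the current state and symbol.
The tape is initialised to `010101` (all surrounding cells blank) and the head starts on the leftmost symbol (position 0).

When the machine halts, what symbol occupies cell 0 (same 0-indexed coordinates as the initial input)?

_

A | ___[0]10101   read 0 → write 1, move ←, go to D
D | __[_]110101   read _ → write 1, move →, go to B
B | __1[1]10101   read 1 → write _, move ←, go to C
C | __[1]_10101   read 1 → write 0, move ←, go to D
D | _[_]0_10101   read _ → write 1, move →, go to B
B | _1[0]_10101   read 0 → write 0, move →, go to D
D | _10[_]10101   read _ → write 1, move →, go to B
B | _101[1]0101   read 1 → write _, move ←, go to C
C | _10[1]_0101   read 1 → write 0, move ←, go to D
D | _1[0]0_0101   read 0 → write 0, move →, go to A
A | _10[0]_0101   read 0 → write 1, move ←, go to D
D | _1[0]1_0101   read 0 → write 0, move →, go to A
A | _10[1]_0101   read 1 → write _, move ←, go to C
C | _1[0]__0101   read 0 → write 1, move ←, go to B
B | _[1]1__0101   read 1 → write _, move ←, go to C
C | [_]_1__0101   read _ → write _, move →, go to D
D | _[_]1__0101   read _ → write 1, move →, go to B
B | _1[1]__0101   read 1 → write _, move ←, go to C
C | _[1]___0101   read 1 → write 0, move ←, go to D
D | [_]0___0101   read _ → write 1, move →, go to B
B | 1[0]___0101   read 0 → write 0, move →, go to D
D | 10[_]__0101   read _ → write 1, move →, go to B
B | 101[_]_0101
Cell 0 holds _ when M halts.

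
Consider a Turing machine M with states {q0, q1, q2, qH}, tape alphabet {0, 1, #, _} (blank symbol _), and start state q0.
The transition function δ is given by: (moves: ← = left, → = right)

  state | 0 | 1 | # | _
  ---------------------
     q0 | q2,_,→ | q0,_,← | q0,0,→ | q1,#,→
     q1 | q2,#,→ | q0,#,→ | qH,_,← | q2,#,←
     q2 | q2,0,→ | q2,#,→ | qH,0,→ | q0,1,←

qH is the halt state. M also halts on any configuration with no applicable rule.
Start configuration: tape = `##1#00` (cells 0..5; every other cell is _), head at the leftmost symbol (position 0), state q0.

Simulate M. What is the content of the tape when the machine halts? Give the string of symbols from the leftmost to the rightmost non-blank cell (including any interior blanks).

state=q0 head=0 tape=[#]#1#00____   (q0,#)→(q0,0,→)
state=q0 head=1 tape=0[#]1#00____   (q0,#)→(q0,0,→)
state=q0 head=2 tape=00[1]#00____   (q0,1)→(q0,_,←)
state=q0 head=1 tape=0[0]_#00____   (q0,0)→(q2,_,→)
state=q2 head=2 tape=0_[_]#00____   (q2,_)→(q0,1,←)
state=q0 head=1 tape=0[_]1#00____   (q0,_)→(q1,#,→)
state=q1 head=2 tape=0#[1]#00____   (q1,1)→(q0,#,→)
state=q0 head=3 tape=0##[#]00____   (q0,#)→(q0,0,→)
state=q0 head=4 tape=0##0[0]0____   (q0,0)→(q2,_,→)
state=q2 head=5 tape=0##0_[0]____   (q2,0)→(q2,0,→)
state=q2 head=6 tape=0##0_0[_]___   (q2,_)→(q0,1,←)
state=q0 head=5 tape=0##0_[0]1___   (q0,0)→(q2,_,→)
state=q2 head=6 tape=0##0__[1]___   (q2,1)→(q2,#,→)
state=q2 head=7 tape=0##0__#[_]__   (q2,_)→(q0,1,←)
state=q0 head=6 tape=0##0__[#]1__   (q0,#)→(q0,0,→)
state=q0 head=7 tape=0##0__0[1]__   (q0,1)→(q0,_,←)
state=q0 head=6 tape=0##0__[0]___   (q0,0)→(q2,_,→)
state=q2 head=7 tape=0##0___[_]__   (q2,_)→(q0,1,←)
state=q0 head=6 tape=0##0__[_]1__   (q0,_)→(q1,#,→)
state=q1 head=7 tape=0##0__#[1]__   (q1,1)→(q0,#,→)
state=q0 head=8 tape=0##0__##[_]_   (q0,_)→(q1,#,→)
state=q1 head=9 tape=0##0__###[_]   (q1,_)→(q2,#,←)
state=q2 head=8 tape=0##0__##[#]#   (q2,#)→(qH,0,→)
state=qH head=9 tape=0##0__##0[#]
The non-blank tape span at halt is 0##0__##0#.

0##0__##0#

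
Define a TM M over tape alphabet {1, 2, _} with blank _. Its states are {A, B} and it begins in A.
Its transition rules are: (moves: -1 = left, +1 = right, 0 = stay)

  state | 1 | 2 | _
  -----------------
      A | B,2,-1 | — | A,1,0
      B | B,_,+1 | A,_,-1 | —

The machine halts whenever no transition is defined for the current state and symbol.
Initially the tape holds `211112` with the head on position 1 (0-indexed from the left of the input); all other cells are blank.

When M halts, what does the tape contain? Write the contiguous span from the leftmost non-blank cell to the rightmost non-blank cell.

state=A head=1 tape=__2[1]1112   (A,1)→(B,2,-1)
state=B head=0 tape=__[2]21112   (B,2)→(A,_,-1)
state=A head=-1 tape=_[_]_21112   (A,_)→(A,1,0)
state=A head=-1 tape=_[1]_21112   (A,1)→(B,2,-1)
state=B head=-2 tape=[_]2_21112
The non-blank tape span at halt is 2_21112.

2_21112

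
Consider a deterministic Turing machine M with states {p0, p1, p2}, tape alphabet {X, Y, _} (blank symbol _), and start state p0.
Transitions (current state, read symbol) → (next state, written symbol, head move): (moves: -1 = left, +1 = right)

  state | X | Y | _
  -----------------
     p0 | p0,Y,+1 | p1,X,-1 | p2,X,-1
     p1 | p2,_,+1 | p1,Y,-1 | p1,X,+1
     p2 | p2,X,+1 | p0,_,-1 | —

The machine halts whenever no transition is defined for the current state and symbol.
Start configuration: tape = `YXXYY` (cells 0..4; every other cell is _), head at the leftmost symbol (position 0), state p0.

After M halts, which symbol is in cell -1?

state=p0 head=0 tape=_[Y]XXYY   (p0,Y)→(p1,X,-1)
state=p1 head=-1 tape=[_]XXXYY   (p1,_)→(p1,X,+1)
state=p1 head=0 tape=X[X]XXYY   (p1,X)→(p2,_,+1)
state=p2 head=1 tape=X_[X]XYY   (p2,X)→(p2,X,+1)
state=p2 head=2 tape=X_X[X]YY   (p2,X)→(p2,X,+1)
state=p2 head=3 tape=X_XX[Y]Y   (p2,Y)→(p0,_,-1)
state=p0 head=2 tape=X_X[X]_Y   (p0,X)→(p0,Y,+1)
state=p0 head=3 tape=X_XY[_]Y   (p0,_)→(p2,X,-1)
state=p2 head=2 tape=X_X[Y]XY   (p2,Y)→(p0,_,-1)
state=p0 head=1 tape=X_[X]_XY   (p0,X)→(p0,Y,+1)
state=p0 head=2 tape=X_Y[_]XY   (p0,_)→(p2,X,-1)
state=p2 head=1 tape=X_[Y]XXY   (p2,Y)→(p0,_,-1)
state=p0 head=0 tape=X[_]_XXY   (p0,_)→(p2,X,-1)
state=p2 head=-1 tape=[X]X_XXY   (p2,X)→(p2,X,+1)
state=p2 head=0 tape=X[X]_XXY   (p2,X)→(p2,X,+1)
state=p2 head=1 tape=XX[_]XXY
Cell -1 holds X when M halts.

X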